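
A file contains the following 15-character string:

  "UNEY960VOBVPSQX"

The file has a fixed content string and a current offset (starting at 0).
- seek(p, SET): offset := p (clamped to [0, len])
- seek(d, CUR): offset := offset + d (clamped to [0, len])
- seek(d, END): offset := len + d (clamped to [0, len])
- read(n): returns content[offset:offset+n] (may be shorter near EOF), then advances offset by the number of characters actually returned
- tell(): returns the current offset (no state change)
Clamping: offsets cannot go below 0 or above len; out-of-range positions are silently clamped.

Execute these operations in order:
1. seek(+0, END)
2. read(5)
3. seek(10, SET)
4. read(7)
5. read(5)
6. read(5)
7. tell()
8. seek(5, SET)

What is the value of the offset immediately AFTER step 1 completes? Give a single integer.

After 1 (seek(+0, END)): offset=15

Answer: 15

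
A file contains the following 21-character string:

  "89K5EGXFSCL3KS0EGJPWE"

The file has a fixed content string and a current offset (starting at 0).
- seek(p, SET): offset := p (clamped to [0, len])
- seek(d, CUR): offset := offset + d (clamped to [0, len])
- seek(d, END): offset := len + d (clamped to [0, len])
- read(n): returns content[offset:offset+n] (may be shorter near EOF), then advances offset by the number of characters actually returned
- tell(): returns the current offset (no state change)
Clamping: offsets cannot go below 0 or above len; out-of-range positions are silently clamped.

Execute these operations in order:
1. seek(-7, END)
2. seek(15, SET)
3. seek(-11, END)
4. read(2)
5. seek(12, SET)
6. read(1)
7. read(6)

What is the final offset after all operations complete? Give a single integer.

Answer: 19

Derivation:
After 1 (seek(-7, END)): offset=14
After 2 (seek(15, SET)): offset=15
After 3 (seek(-11, END)): offset=10
After 4 (read(2)): returned 'L3', offset=12
After 5 (seek(12, SET)): offset=12
After 6 (read(1)): returned 'K', offset=13
After 7 (read(6)): returned 'S0EGJP', offset=19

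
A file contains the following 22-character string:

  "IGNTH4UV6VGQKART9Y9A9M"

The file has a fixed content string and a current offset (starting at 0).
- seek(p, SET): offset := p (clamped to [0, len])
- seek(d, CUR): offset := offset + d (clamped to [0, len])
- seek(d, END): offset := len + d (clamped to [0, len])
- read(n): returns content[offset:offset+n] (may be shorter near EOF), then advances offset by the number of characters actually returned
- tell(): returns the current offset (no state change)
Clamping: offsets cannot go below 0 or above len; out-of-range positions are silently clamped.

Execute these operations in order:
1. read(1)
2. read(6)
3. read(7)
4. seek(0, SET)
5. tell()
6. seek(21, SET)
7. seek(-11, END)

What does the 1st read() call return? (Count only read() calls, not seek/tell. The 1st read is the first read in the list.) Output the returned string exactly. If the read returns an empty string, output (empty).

Answer: I

Derivation:
After 1 (read(1)): returned 'I', offset=1
After 2 (read(6)): returned 'GNTH4U', offset=7
After 3 (read(7)): returned 'V6VGQKA', offset=14
After 4 (seek(0, SET)): offset=0
After 5 (tell()): offset=0
After 6 (seek(21, SET)): offset=21
After 7 (seek(-11, END)): offset=11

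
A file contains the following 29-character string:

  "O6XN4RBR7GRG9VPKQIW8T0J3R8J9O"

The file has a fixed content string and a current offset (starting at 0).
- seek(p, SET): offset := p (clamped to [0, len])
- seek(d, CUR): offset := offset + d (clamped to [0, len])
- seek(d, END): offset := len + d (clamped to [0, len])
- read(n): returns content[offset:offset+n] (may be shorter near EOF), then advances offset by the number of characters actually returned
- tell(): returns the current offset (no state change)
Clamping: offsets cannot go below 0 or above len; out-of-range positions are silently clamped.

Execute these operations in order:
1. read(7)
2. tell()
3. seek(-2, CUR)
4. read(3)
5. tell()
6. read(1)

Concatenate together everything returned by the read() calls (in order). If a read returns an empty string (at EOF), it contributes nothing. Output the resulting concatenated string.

Answer: O6XN4RBRBR7

Derivation:
After 1 (read(7)): returned 'O6XN4RB', offset=7
After 2 (tell()): offset=7
After 3 (seek(-2, CUR)): offset=5
After 4 (read(3)): returned 'RBR', offset=8
After 5 (tell()): offset=8
After 6 (read(1)): returned '7', offset=9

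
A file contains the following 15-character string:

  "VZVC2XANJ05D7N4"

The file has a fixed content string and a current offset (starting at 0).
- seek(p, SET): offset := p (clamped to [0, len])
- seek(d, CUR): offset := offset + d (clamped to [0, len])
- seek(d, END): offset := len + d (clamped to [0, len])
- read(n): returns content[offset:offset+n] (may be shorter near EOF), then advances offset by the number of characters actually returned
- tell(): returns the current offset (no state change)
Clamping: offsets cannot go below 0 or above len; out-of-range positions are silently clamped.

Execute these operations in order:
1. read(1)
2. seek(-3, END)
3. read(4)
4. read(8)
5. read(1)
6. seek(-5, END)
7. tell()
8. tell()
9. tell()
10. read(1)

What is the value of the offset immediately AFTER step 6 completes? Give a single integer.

Answer: 10

Derivation:
After 1 (read(1)): returned 'V', offset=1
After 2 (seek(-3, END)): offset=12
After 3 (read(4)): returned '7N4', offset=15
After 4 (read(8)): returned '', offset=15
After 5 (read(1)): returned '', offset=15
After 6 (seek(-5, END)): offset=10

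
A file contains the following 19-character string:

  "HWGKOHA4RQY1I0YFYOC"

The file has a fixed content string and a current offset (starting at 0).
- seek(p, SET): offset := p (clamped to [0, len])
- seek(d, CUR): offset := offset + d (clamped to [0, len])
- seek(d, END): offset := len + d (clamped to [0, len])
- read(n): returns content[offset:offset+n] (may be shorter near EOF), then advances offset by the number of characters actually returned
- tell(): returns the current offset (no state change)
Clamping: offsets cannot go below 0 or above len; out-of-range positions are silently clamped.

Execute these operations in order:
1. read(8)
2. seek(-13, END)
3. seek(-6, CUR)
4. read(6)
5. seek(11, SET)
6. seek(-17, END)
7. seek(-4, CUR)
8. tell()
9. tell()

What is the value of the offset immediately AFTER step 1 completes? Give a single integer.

After 1 (read(8)): returned 'HWGKOHA4', offset=8

Answer: 8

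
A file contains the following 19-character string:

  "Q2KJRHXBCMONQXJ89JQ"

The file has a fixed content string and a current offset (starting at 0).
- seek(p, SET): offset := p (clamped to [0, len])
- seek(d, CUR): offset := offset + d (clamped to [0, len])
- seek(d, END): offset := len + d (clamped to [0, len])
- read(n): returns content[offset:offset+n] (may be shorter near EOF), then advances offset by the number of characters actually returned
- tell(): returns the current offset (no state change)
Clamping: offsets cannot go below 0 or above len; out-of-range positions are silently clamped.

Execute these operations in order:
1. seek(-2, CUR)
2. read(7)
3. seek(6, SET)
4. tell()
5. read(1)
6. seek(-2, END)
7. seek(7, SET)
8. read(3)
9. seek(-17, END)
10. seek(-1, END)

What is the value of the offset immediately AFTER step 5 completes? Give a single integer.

After 1 (seek(-2, CUR)): offset=0
After 2 (read(7)): returned 'Q2KJRHX', offset=7
After 3 (seek(6, SET)): offset=6
After 4 (tell()): offset=6
After 5 (read(1)): returned 'X', offset=7

Answer: 7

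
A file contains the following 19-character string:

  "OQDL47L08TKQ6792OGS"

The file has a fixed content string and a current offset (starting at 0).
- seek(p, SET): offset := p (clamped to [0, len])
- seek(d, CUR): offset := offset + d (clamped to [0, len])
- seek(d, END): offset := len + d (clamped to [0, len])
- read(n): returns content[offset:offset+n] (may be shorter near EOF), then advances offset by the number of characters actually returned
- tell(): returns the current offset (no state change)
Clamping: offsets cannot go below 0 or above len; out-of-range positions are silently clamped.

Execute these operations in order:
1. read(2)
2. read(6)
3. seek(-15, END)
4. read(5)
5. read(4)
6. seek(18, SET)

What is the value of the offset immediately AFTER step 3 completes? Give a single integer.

Answer: 4

Derivation:
After 1 (read(2)): returned 'OQ', offset=2
After 2 (read(6)): returned 'DL47L0', offset=8
After 3 (seek(-15, END)): offset=4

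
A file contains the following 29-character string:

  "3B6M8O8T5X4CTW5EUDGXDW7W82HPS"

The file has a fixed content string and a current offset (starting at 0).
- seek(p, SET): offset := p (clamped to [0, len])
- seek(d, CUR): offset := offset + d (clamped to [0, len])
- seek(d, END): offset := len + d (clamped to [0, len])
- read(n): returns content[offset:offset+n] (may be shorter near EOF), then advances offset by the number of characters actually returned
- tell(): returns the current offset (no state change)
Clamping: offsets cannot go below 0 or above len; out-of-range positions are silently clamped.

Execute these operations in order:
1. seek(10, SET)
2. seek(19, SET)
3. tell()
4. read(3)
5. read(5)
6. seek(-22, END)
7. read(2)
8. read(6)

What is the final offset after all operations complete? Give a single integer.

After 1 (seek(10, SET)): offset=10
After 2 (seek(19, SET)): offset=19
After 3 (tell()): offset=19
After 4 (read(3)): returned 'XDW', offset=22
After 5 (read(5)): returned '7W82H', offset=27
After 6 (seek(-22, END)): offset=7
After 7 (read(2)): returned 'T5', offset=9
After 8 (read(6)): returned 'X4CTW5', offset=15

Answer: 15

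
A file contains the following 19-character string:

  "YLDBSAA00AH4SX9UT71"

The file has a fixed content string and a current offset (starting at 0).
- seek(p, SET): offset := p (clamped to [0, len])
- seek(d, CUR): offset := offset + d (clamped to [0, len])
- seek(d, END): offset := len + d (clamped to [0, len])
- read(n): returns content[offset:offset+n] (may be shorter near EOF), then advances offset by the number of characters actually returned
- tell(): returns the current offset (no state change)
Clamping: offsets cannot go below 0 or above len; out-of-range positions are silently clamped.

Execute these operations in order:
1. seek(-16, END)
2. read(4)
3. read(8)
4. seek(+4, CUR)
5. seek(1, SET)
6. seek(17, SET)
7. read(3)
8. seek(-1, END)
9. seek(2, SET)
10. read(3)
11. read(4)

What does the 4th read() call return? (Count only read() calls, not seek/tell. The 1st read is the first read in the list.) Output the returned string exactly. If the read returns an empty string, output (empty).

After 1 (seek(-16, END)): offset=3
After 2 (read(4)): returned 'BSAA', offset=7
After 3 (read(8)): returned '00AH4SX9', offset=15
After 4 (seek(+4, CUR)): offset=19
After 5 (seek(1, SET)): offset=1
After 6 (seek(17, SET)): offset=17
After 7 (read(3)): returned '71', offset=19
After 8 (seek(-1, END)): offset=18
After 9 (seek(2, SET)): offset=2
After 10 (read(3)): returned 'DBS', offset=5
After 11 (read(4)): returned 'AA00', offset=9

Answer: DBS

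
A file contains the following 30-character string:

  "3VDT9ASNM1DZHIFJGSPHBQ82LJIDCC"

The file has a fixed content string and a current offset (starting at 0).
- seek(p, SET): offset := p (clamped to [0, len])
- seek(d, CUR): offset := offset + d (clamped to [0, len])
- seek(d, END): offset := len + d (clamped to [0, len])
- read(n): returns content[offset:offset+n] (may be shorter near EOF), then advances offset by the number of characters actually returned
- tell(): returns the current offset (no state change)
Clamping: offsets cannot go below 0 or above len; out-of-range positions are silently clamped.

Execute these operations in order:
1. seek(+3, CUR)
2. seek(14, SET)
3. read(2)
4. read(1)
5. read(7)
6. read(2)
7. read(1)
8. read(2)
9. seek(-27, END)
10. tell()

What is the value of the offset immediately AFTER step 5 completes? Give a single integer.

After 1 (seek(+3, CUR)): offset=3
After 2 (seek(14, SET)): offset=14
After 3 (read(2)): returned 'FJ', offset=16
After 4 (read(1)): returned 'G', offset=17
After 5 (read(7)): returned 'SPHBQ82', offset=24

Answer: 24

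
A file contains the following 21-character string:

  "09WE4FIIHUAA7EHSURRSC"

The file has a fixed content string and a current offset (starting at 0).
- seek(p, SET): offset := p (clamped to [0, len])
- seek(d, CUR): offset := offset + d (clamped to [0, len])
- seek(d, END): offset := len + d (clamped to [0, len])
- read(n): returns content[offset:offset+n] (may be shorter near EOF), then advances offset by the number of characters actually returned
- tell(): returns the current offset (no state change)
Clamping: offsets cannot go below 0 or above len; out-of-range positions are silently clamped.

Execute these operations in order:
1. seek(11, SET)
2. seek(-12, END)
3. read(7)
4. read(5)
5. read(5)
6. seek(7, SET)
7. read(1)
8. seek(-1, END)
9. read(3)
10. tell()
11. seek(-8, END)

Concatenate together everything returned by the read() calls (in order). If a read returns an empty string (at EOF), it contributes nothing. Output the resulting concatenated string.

Answer: UAA7EHSURRSCIC

Derivation:
After 1 (seek(11, SET)): offset=11
After 2 (seek(-12, END)): offset=9
After 3 (read(7)): returned 'UAA7EHS', offset=16
After 4 (read(5)): returned 'URRSC', offset=21
After 5 (read(5)): returned '', offset=21
After 6 (seek(7, SET)): offset=7
After 7 (read(1)): returned 'I', offset=8
After 8 (seek(-1, END)): offset=20
After 9 (read(3)): returned 'C', offset=21
After 10 (tell()): offset=21
After 11 (seek(-8, END)): offset=13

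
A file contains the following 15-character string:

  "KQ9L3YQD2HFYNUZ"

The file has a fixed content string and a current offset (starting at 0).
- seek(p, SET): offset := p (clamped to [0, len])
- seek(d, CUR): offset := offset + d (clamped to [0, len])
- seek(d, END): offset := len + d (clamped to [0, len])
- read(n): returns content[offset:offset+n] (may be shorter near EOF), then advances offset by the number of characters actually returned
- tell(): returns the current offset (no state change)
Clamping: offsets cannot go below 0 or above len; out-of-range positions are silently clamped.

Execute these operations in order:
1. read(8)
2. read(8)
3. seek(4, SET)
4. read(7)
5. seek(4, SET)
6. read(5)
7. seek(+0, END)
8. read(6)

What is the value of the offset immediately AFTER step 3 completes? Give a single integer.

After 1 (read(8)): returned 'KQ9L3YQD', offset=8
After 2 (read(8)): returned '2HFYNUZ', offset=15
After 3 (seek(4, SET)): offset=4

Answer: 4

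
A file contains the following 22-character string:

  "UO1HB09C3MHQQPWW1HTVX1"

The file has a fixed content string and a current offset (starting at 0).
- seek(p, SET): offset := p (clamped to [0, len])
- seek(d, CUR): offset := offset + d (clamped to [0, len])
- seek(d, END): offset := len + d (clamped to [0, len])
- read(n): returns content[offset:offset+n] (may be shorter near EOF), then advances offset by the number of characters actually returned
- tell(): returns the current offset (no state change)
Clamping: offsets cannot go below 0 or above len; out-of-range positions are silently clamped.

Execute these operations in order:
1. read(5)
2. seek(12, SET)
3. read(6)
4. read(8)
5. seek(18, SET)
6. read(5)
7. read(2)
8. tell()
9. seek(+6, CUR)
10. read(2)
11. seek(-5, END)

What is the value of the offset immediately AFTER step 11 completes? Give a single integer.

After 1 (read(5)): returned 'UO1HB', offset=5
After 2 (seek(12, SET)): offset=12
After 3 (read(6)): returned 'QPWW1H', offset=18
After 4 (read(8)): returned 'TVX1', offset=22
After 5 (seek(18, SET)): offset=18
After 6 (read(5)): returned 'TVX1', offset=22
After 7 (read(2)): returned '', offset=22
After 8 (tell()): offset=22
After 9 (seek(+6, CUR)): offset=22
After 10 (read(2)): returned '', offset=22
After 11 (seek(-5, END)): offset=17

Answer: 17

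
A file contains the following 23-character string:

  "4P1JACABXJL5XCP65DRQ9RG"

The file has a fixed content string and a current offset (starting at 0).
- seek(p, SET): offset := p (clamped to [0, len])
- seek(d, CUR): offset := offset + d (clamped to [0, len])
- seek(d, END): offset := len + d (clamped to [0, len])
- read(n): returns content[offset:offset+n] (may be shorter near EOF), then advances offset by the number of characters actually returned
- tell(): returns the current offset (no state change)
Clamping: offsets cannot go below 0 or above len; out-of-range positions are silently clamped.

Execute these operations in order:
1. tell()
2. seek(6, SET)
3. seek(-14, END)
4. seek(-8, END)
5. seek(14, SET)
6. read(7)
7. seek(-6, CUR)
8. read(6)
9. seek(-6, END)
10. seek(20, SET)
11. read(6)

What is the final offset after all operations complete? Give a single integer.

After 1 (tell()): offset=0
After 2 (seek(6, SET)): offset=6
After 3 (seek(-14, END)): offset=9
After 4 (seek(-8, END)): offset=15
After 5 (seek(14, SET)): offset=14
After 6 (read(7)): returned 'P65DRQ9', offset=21
After 7 (seek(-6, CUR)): offset=15
After 8 (read(6)): returned '65DRQ9', offset=21
After 9 (seek(-6, END)): offset=17
After 10 (seek(20, SET)): offset=20
After 11 (read(6)): returned '9RG', offset=23

Answer: 23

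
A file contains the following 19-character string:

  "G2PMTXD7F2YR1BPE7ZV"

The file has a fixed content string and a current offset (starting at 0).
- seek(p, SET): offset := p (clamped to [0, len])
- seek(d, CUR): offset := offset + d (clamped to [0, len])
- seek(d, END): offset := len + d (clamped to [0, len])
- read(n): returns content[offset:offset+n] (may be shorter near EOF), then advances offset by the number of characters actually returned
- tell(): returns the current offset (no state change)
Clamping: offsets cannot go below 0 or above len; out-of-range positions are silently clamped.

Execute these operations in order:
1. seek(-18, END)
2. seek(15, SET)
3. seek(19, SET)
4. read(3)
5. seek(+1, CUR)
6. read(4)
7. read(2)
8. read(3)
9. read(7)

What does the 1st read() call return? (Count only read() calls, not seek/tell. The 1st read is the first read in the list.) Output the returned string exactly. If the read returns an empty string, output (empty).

Answer: (empty)

Derivation:
After 1 (seek(-18, END)): offset=1
After 2 (seek(15, SET)): offset=15
After 3 (seek(19, SET)): offset=19
After 4 (read(3)): returned '', offset=19
After 5 (seek(+1, CUR)): offset=19
After 6 (read(4)): returned '', offset=19
After 7 (read(2)): returned '', offset=19
After 8 (read(3)): returned '', offset=19
After 9 (read(7)): returned '', offset=19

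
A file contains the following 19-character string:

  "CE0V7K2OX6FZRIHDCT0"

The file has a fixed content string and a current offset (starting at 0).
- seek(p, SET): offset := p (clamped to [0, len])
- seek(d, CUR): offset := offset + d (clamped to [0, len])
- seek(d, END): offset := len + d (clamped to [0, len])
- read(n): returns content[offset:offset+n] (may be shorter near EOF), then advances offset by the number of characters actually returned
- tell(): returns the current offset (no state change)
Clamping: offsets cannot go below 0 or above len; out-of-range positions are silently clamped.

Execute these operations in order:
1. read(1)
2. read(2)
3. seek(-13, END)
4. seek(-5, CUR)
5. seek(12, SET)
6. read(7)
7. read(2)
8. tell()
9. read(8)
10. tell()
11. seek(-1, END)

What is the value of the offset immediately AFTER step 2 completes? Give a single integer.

Answer: 3

Derivation:
After 1 (read(1)): returned 'C', offset=1
After 2 (read(2)): returned 'E0', offset=3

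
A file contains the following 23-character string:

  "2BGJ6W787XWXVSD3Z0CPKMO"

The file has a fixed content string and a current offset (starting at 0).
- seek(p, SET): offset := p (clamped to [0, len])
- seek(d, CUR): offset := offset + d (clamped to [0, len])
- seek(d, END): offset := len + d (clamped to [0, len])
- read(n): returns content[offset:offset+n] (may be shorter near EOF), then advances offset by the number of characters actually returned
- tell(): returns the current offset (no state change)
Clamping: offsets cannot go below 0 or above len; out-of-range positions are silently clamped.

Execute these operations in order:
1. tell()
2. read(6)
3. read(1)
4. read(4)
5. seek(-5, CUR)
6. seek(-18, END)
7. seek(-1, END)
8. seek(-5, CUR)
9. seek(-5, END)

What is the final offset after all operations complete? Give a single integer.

Answer: 18

Derivation:
After 1 (tell()): offset=0
After 2 (read(6)): returned '2BGJ6W', offset=6
After 3 (read(1)): returned '7', offset=7
After 4 (read(4)): returned '87XW', offset=11
After 5 (seek(-5, CUR)): offset=6
After 6 (seek(-18, END)): offset=5
After 7 (seek(-1, END)): offset=22
After 8 (seek(-5, CUR)): offset=17
After 9 (seek(-5, END)): offset=18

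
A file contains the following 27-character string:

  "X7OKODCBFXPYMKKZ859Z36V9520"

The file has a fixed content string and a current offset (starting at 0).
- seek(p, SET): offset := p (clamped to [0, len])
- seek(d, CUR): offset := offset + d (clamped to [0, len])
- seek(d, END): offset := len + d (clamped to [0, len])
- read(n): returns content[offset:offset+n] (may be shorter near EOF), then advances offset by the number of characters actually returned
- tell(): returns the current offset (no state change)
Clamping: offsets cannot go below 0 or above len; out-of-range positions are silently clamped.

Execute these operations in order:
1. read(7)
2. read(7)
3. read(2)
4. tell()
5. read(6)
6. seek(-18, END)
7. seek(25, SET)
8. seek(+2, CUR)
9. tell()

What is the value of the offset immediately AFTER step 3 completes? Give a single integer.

After 1 (read(7)): returned 'X7OKODC', offset=7
After 2 (read(7)): returned 'BFXPYMK', offset=14
After 3 (read(2)): returned 'KZ', offset=16

Answer: 16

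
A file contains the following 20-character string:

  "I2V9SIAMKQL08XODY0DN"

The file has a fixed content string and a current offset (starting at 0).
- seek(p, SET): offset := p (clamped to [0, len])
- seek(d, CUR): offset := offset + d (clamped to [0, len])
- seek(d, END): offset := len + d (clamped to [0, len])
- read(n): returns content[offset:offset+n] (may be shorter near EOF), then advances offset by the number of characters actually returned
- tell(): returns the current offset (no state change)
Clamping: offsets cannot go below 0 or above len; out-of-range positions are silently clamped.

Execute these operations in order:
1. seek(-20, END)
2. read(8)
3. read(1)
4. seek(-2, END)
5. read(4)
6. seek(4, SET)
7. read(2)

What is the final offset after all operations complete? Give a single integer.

Answer: 6

Derivation:
After 1 (seek(-20, END)): offset=0
After 2 (read(8)): returned 'I2V9SIAM', offset=8
After 3 (read(1)): returned 'K', offset=9
After 4 (seek(-2, END)): offset=18
After 5 (read(4)): returned 'DN', offset=20
After 6 (seek(4, SET)): offset=4
After 7 (read(2)): returned 'SI', offset=6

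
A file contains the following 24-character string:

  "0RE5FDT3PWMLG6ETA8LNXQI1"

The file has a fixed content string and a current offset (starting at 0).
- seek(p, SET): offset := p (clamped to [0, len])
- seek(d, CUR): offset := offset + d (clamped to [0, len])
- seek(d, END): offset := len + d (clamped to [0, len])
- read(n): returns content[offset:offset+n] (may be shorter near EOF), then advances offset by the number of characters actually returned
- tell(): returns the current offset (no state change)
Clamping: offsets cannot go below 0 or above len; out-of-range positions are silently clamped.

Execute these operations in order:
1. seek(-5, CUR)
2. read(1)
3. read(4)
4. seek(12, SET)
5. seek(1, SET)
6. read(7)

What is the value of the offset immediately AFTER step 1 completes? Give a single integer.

After 1 (seek(-5, CUR)): offset=0

Answer: 0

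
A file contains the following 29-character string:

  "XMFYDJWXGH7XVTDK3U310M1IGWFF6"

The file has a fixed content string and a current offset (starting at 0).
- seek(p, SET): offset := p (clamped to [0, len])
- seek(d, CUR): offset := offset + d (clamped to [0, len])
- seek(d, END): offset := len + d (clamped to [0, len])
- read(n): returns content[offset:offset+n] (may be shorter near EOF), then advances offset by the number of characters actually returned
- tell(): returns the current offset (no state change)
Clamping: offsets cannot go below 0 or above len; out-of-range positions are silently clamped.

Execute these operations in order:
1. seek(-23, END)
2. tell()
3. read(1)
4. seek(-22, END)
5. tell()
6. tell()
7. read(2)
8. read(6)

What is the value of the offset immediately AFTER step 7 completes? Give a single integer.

After 1 (seek(-23, END)): offset=6
After 2 (tell()): offset=6
After 3 (read(1)): returned 'W', offset=7
After 4 (seek(-22, END)): offset=7
After 5 (tell()): offset=7
After 6 (tell()): offset=7
After 7 (read(2)): returned 'XG', offset=9

Answer: 9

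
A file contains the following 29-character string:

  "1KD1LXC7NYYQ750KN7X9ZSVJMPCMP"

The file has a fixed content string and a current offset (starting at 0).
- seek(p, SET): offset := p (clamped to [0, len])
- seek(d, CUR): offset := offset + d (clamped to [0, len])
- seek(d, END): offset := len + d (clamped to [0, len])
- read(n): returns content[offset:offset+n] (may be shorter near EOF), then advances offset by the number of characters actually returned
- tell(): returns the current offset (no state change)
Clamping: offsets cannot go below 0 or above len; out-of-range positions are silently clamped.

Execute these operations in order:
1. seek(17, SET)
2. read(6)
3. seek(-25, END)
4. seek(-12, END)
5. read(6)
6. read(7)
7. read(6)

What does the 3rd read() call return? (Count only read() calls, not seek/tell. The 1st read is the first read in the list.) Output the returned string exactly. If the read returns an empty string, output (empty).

After 1 (seek(17, SET)): offset=17
After 2 (read(6)): returned '7X9ZSV', offset=23
After 3 (seek(-25, END)): offset=4
After 4 (seek(-12, END)): offset=17
After 5 (read(6)): returned '7X9ZSV', offset=23
After 6 (read(7)): returned 'JMPCMP', offset=29
After 7 (read(6)): returned '', offset=29

Answer: JMPCMP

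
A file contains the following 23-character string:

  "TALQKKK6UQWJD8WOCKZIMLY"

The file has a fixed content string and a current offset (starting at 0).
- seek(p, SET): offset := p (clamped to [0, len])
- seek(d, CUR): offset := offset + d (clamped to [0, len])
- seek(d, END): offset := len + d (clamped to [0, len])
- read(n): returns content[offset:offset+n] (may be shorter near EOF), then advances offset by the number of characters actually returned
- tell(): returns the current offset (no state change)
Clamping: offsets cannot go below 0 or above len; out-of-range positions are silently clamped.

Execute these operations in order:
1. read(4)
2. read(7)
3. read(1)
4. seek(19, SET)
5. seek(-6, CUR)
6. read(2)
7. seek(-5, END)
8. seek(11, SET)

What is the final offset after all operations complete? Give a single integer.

Answer: 11

Derivation:
After 1 (read(4)): returned 'TALQ', offset=4
After 2 (read(7)): returned 'KKK6UQW', offset=11
After 3 (read(1)): returned 'J', offset=12
After 4 (seek(19, SET)): offset=19
After 5 (seek(-6, CUR)): offset=13
After 6 (read(2)): returned '8W', offset=15
After 7 (seek(-5, END)): offset=18
After 8 (seek(11, SET)): offset=11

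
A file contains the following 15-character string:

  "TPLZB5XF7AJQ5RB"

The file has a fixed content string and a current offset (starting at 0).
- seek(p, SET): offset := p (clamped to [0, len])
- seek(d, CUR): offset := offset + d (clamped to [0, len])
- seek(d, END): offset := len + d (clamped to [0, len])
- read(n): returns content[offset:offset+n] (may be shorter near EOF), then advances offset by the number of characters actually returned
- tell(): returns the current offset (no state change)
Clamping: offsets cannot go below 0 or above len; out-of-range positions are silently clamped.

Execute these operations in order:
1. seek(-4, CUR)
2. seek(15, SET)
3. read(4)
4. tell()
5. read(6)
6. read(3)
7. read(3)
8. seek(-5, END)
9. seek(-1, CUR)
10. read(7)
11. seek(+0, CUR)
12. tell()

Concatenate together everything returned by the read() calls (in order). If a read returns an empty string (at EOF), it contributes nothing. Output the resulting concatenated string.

After 1 (seek(-4, CUR)): offset=0
After 2 (seek(15, SET)): offset=15
After 3 (read(4)): returned '', offset=15
After 4 (tell()): offset=15
After 5 (read(6)): returned '', offset=15
After 6 (read(3)): returned '', offset=15
After 7 (read(3)): returned '', offset=15
After 8 (seek(-5, END)): offset=10
After 9 (seek(-1, CUR)): offset=9
After 10 (read(7)): returned 'AJQ5RB', offset=15
After 11 (seek(+0, CUR)): offset=15
After 12 (tell()): offset=15

Answer: AJQ5RB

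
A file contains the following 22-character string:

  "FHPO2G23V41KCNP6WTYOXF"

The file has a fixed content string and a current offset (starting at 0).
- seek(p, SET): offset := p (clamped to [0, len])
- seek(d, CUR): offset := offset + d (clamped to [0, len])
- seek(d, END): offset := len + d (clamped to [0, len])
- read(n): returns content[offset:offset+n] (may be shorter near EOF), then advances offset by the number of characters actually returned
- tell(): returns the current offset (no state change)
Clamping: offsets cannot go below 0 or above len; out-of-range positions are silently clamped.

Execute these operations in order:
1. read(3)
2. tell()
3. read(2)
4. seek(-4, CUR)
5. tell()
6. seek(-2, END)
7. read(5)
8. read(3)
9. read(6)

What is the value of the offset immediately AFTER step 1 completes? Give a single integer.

After 1 (read(3)): returned 'FHP', offset=3

Answer: 3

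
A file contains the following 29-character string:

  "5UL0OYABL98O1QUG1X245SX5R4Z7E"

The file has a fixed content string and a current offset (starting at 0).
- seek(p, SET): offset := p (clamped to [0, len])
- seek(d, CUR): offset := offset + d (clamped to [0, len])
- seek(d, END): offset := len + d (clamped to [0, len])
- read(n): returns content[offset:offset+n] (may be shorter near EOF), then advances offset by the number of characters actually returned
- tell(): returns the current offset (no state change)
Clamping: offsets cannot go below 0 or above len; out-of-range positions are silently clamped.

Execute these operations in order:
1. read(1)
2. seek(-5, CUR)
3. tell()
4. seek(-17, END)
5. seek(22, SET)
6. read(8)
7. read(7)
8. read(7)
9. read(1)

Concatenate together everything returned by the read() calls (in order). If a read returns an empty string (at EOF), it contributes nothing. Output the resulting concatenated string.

Answer: 5X5R4Z7E

Derivation:
After 1 (read(1)): returned '5', offset=1
After 2 (seek(-5, CUR)): offset=0
After 3 (tell()): offset=0
After 4 (seek(-17, END)): offset=12
After 5 (seek(22, SET)): offset=22
After 6 (read(8)): returned 'X5R4Z7E', offset=29
After 7 (read(7)): returned '', offset=29
After 8 (read(7)): returned '', offset=29
After 9 (read(1)): returned '', offset=29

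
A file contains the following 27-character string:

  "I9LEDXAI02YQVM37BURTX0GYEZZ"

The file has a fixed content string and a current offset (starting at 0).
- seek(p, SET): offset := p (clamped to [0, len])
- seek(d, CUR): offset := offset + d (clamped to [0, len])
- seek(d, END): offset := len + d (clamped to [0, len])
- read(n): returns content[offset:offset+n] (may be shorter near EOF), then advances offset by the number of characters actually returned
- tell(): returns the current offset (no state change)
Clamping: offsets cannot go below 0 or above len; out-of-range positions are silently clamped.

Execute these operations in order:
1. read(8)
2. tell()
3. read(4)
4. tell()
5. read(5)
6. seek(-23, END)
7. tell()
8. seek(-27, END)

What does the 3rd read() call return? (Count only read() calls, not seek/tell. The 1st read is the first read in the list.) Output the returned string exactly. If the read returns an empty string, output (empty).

After 1 (read(8)): returned 'I9LEDXAI', offset=8
After 2 (tell()): offset=8
After 3 (read(4)): returned '02YQ', offset=12
After 4 (tell()): offset=12
After 5 (read(5)): returned 'VM37B', offset=17
After 6 (seek(-23, END)): offset=4
After 7 (tell()): offset=4
After 8 (seek(-27, END)): offset=0

Answer: VM37B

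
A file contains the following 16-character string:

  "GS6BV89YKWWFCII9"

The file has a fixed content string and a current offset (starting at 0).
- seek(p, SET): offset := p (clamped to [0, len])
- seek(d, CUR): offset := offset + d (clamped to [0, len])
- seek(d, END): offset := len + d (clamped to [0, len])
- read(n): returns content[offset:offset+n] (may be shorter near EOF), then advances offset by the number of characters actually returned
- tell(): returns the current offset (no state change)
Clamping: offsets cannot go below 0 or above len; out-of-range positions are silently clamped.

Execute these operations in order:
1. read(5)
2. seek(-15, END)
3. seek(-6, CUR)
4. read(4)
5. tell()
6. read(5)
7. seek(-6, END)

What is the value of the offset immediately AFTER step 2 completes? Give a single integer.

Answer: 1

Derivation:
After 1 (read(5)): returned 'GS6BV', offset=5
After 2 (seek(-15, END)): offset=1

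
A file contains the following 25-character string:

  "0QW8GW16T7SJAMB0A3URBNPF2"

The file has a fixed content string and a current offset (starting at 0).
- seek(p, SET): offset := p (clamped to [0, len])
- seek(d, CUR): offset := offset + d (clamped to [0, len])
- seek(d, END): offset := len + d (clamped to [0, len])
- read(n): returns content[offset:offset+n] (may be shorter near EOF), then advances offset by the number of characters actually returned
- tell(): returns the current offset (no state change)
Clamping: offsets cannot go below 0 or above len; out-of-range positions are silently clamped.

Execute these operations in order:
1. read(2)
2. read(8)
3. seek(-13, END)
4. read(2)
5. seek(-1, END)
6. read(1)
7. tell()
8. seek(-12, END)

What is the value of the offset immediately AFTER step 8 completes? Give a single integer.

After 1 (read(2)): returned '0Q', offset=2
After 2 (read(8)): returned 'W8GW16T7', offset=10
After 3 (seek(-13, END)): offset=12
After 4 (read(2)): returned 'AM', offset=14
After 5 (seek(-1, END)): offset=24
After 6 (read(1)): returned '2', offset=25
After 7 (tell()): offset=25
After 8 (seek(-12, END)): offset=13

Answer: 13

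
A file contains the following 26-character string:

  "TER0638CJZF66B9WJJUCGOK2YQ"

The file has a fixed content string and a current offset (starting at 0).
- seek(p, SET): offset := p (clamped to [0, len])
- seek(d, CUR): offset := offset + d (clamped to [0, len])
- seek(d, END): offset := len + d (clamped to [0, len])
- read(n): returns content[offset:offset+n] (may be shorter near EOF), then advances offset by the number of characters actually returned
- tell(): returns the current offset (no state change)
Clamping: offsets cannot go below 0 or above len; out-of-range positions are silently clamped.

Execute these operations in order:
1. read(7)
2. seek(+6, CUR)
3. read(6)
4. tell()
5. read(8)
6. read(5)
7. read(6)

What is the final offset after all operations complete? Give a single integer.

Answer: 26

Derivation:
After 1 (read(7)): returned 'TER0638', offset=7
After 2 (seek(+6, CUR)): offset=13
After 3 (read(6)): returned 'B9WJJU', offset=19
After 4 (tell()): offset=19
After 5 (read(8)): returned 'CGOK2YQ', offset=26
After 6 (read(5)): returned '', offset=26
After 7 (read(6)): returned '', offset=26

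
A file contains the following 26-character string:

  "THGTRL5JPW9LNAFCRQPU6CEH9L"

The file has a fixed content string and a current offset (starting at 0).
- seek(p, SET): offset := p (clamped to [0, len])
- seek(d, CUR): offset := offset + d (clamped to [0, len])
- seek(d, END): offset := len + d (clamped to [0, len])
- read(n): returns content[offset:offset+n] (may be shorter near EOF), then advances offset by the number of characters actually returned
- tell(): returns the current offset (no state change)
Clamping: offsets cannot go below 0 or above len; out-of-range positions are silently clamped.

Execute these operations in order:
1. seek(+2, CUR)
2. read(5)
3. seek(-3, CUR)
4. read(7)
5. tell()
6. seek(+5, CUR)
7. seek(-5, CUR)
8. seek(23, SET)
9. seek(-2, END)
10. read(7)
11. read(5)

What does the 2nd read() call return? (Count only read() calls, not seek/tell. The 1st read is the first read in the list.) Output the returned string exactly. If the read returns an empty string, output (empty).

After 1 (seek(+2, CUR)): offset=2
After 2 (read(5)): returned 'GTRL5', offset=7
After 3 (seek(-3, CUR)): offset=4
After 4 (read(7)): returned 'RL5JPW9', offset=11
After 5 (tell()): offset=11
After 6 (seek(+5, CUR)): offset=16
After 7 (seek(-5, CUR)): offset=11
After 8 (seek(23, SET)): offset=23
After 9 (seek(-2, END)): offset=24
After 10 (read(7)): returned '9L', offset=26
After 11 (read(5)): returned '', offset=26

Answer: RL5JPW9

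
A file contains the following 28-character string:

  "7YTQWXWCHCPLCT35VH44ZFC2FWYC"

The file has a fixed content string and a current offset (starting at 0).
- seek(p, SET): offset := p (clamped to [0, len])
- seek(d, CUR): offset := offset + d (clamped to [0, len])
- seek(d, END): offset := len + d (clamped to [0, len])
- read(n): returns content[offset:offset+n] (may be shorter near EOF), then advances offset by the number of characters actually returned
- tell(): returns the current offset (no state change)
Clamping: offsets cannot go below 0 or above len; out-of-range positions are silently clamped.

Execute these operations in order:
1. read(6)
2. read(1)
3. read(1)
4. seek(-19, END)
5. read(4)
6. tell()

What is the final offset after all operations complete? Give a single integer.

After 1 (read(6)): returned '7YTQWX', offset=6
After 2 (read(1)): returned 'W', offset=7
After 3 (read(1)): returned 'C', offset=8
After 4 (seek(-19, END)): offset=9
After 5 (read(4)): returned 'CPLC', offset=13
After 6 (tell()): offset=13

Answer: 13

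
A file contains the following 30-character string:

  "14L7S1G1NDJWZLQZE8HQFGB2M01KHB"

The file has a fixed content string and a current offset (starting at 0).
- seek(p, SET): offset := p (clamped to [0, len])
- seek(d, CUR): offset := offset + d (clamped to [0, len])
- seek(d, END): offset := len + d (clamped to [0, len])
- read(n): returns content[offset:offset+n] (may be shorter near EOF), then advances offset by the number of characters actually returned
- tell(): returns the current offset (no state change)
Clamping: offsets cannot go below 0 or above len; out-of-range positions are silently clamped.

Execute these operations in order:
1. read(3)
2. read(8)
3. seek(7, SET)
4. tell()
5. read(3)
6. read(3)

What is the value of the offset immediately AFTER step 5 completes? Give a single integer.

Answer: 10

Derivation:
After 1 (read(3)): returned '14L', offset=3
After 2 (read(8)): returned '7S1G1NDJ', offset=11
After 3 (seek(7, SET)): offset=7
After 4 (tell()): offset=7
After 5 (read(3)): returned '1ND', offset=10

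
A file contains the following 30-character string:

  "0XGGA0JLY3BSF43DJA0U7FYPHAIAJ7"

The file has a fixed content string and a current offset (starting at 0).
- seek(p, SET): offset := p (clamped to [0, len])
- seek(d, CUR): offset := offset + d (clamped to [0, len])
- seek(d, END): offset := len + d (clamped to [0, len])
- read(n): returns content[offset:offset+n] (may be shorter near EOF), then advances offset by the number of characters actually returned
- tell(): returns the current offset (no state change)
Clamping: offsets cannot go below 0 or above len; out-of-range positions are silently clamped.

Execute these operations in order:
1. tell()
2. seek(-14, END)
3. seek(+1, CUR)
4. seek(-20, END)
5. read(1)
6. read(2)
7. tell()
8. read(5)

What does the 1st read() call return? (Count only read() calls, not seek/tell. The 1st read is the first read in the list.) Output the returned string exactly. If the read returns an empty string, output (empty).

Answer: B

Derivation:
After 1 (tell()): offset=0
After 2 (seek(-14, END)): offset=16
After 3 (seek(+1, CUR)): offset=17
After 4 (seek(-20, END)): offset=10
After 5 (read(1)): returned 'B', offset=11
After 6 (read(2)): returned 'SF', offset=13
After 7 (tell()): offset=13
After 8 (read(5)): returned '43DJA', offset=18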